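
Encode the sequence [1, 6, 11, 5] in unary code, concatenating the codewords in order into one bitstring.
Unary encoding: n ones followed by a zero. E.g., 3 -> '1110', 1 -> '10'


Encode each number as n ones followed by a terminating 0:
  1 -> 10 (2 bits)
  6 -> 1111110 (7 bits)
  11 -> 111111111110 (12 bits)
  5 -> 111110 (6 bits)
Total length = 2 + 7 + 12 + 6 = 27 bits.

Unary([1, 6, 11, 5]) = 101111110111111111110111110 (27 bits)


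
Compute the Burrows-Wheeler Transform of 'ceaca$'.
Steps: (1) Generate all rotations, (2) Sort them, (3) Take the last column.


Rotations (sorted):
  0: $ceaca -> last char: a
  1: a$ceac -> last char: c
  2: aca$ce -> last char: e
  3: ca$cea -> last char: a
  4: ceaca$ -> last char: $
  5: eaca$c -> last char: c


BWT = acea$c


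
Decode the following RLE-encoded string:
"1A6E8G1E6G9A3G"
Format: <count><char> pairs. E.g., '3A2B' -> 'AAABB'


Expanding each <count><char> pair:
  1A -> 'A'
  6E -> 'EEEEEE'
  8G -> 'GGGGGGGG'
  1E -> 'E'
  6G -> 'GGGGGG'
  9A -> 'AAAAAAAAA'
  3G -> 'GGG'

Decoded = AEEEEEEGGGGGGGGEGGGGGGAAAAAAAAAGGG


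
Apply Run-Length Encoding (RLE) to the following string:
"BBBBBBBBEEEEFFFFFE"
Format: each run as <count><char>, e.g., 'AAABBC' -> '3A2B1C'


Scanning runs left to right:
  i=0: run of 'B' x 8 -> '8B'
  i=8: run of 'E' x 4 -> '4E'
  i=12: run of 'F' x 5 -> '5F'
  i=17: run of 'E' x 1 -> '1E'

RLE = 8B4E5F1E


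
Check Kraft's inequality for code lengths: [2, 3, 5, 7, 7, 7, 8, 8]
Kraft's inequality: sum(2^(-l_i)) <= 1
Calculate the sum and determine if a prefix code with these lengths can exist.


Sum = 2^(-2) + 2^(-3) + 2^(-5) + 2^(-7) + 2^(-7) + 2^(-7) + 2^(-8) + 2^(-8)
    = 0.25 + 0.125 + 0.03125 + 0.0078125 + 0.0078125 + 0.0078125 + 0.00390625 + 0.00390625
    = 112/256 = 0.4375
Since 0.4375 <= 1, Kraft's inequality IS satisfied.
A prefix code with these lengths CAN exist.

Kraft sum = 0.4375. Satisfied.


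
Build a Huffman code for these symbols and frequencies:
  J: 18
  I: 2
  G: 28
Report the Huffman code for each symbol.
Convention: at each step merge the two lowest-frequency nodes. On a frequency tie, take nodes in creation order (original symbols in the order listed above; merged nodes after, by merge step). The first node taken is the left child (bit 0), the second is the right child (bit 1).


Huffman tree construction:
Step 1: Merge I(2) + J(18) = 20
Step 2: Merge (I+J)(20) + G(28) = 48
Read each symbol's code off the tree from the root (left child = 0, right child = 1).

Codes:
  J: 01 (length 2)
  I: 00 (length 2)
  G: 1 (length 1)
Average code length: 68/48 = 1.4167 bits/symbol


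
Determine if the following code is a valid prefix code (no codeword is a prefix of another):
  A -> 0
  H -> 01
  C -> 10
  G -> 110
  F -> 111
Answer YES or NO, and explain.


Checking each pair (does one codeword prefix another?):
  A='0' vs H='01': prefix -- VIOLATION

NO -- this is NOT a valid prefix code. A (0) is a prefix of H (01).


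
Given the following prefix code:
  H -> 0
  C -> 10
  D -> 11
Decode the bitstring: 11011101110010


Decoding step by step:
Bits 11 -> D
Bits 0 -> H
Bits 11 -> D
Bits 10 -> C
Bits 11 -> D
Bits 10 -> C
Bits 0 -> H
Bits 10 -> C


Decoded message: DHDCDCHC


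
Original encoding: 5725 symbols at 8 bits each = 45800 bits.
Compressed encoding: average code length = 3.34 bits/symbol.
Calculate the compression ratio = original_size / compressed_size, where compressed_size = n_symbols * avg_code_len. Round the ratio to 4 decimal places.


original_size = n_symbols * orig_bits = 5725 * 8 = 45800 bits
compressed_size = n_symbols * avg_code_len = 5725 * 3.34 = 19121.5 bits
ratio = original_size / compressed_size = 45800 / 19121.5 = 2.3952

Compression ratio = 2.3952


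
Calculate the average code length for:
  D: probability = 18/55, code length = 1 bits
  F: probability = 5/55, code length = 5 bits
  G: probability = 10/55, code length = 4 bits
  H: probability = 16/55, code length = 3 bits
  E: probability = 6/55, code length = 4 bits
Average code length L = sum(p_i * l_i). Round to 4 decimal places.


Weighted contributions p_i * l_i:
  D: (18/55) * 1 = 18/55
  F: (5/55) * 5 = 25/55
  G: (10/55) * 4 = 40/55
  H: (16/55) * 3 = 48/55
  E: (6/55) * 4 = 24/55
Sum = (18 + 25 + 40 + 48 + 24)/55 = 155/55

L = 155/55 = 2.8182 bits/symbol


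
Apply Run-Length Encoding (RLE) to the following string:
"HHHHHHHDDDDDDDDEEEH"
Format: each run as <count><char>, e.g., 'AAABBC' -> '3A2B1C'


Scanning runs left to right:
  i=0: run of 'H' x 7 -> '7H'
  i=7: run of 'D' x 8 -> '8D'
  i=15: run of 'E' x 3 -> '3E'
  i=18: run of 'H' x 1 -> '1H'

RLE = 7H8D3E1H


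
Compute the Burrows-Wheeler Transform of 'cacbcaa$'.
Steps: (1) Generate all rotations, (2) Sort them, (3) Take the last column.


Rotations (sorted):
  0: $cacbcaa -> last char: a
  1: a$cacbca -> last char: a
  2: aa$cacbc -> last char: c
  3: acbcaa$c -> last char: c
  4: bcaa$cac -> last char: c
  5: caa$cacb -> last char: b
  6: cacbcaa$ -> last char: $
  7: cbcaa$ca -> last char: a


BWT = aacccb$a


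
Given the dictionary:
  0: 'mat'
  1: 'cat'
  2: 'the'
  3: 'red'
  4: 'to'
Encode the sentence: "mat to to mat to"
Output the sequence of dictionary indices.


Look up each word in the dictionary:
  'mat' -> 0
  'to' -> 4
  'to' -> 4
  'mat' -> 0
  'to' -> 4

Encoded: [0, 4, 4, 0, 4]


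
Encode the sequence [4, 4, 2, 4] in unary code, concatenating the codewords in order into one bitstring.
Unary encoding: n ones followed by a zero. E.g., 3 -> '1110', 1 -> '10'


Encode each number as n ones followed by a terminating 0:
  4 -> 11110 (5 bits)
  4 -> 11110 (5 bits)
  2 -> 110 (3 bits)
  4 -> 11110 (5 bits)
Total length = 5 + 5 + 3 + 5 = 18 bits.

Unary([4, 4, 2, 4]) = 111101111011011110 (18 bits)


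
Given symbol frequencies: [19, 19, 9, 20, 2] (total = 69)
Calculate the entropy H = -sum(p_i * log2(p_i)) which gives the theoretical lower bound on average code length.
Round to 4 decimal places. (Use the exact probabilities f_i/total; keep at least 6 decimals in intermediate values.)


Per-symbol terms -p_i * log2(p_i) with p_i = f_i/69:
  p = 19/69 = 0.275362: log2(p) = -1.860597, -p*log2(p) = 0.512338
  p = 19/69 = 0.275362: log2(p) = -1.860597, -p*log2(p) = 0.512338
  p = 9/69 = 0.130435: log2(p) = -2.938599, -p*log2(p) = 0.383296
  p = 20/69 = 0.289855: log2(p) = -1.786596, -p*log2(p) = 0.517854
  p = 2/69 = 0.028986: log2(p) = -5.108524, -p*log2(p) = 0.148073
H = 0.512338 + 0.512338 + 0.383296 + 0.517854 + 0.148073 = 2.073899

H = 2.0739 bits/symbol


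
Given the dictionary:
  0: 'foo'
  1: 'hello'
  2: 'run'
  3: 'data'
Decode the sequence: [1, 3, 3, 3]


Look up each index in the dictionary:
  1 -> 'hello'
  3 -> 'data'
  3 -> 'data'
  3 -> 'data'

Decoded: "hello data data data"


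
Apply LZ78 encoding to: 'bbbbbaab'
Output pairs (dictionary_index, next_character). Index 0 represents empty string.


LZ78 encoding steps:
Dictionary: {0: ''}
Step 1: w='' (idx 0), next='b' -> output (0, 'b'), add 'b' as idx 1
Step 2: w='b' (idx 1), next='b' -> output (1, 'b'), add 'bb' as idx 2
Step 3: w='bb' (idx 2), next='a' -> output (2, 'a'), add 'bba' as idx 3
Step 4: w='' (idx 0), next='a' -> output (0, 'a'), add 'a' as idx 4
Step 5: w='b' (idx 1), end of input -> output (1, '')


Encoded: [(0, 'b'), (1, 'b'), (2, 'a'), (0, 'a'), (1, '')]


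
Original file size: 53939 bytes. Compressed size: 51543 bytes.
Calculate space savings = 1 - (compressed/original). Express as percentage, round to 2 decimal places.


ratio = compressed/original = 51543/53939 = 0.955579
savings = 1 - ratio = 1 - 0.955579 = 0.044421
as a percentage: 0.044421 * 100 = 4.44%

Space savings = 1 - 51543/53939 = 4.44%


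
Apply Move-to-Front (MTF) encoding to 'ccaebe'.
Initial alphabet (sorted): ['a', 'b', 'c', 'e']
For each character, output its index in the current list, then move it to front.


MTF encoding:
'c': index 2 in ['a', 'b', 'c', 'e'] -> ['c', 'a', 'b', 'e']
'c': index 0 in ['c', 'a', 'b', 'e'] -> ['c', 'a', 'b', 'e']
'a': index 1 in ['c', 'a', 'b', 'e'] -> ['a', 'c', 'b', 'e']
'e': index 3 in ['a', 'c', 'b', 'e'] -> ['e', 'a', 'c', 'b']
'b': index 3 in ['e', 'a', 'c', 'b'] -> ['b', 'e', 'a', 'c']
'e': index 1 in ['b', 'e', 'a', 'c'] -> ['e', 'b', 'a', 'c']


Output: [2, 0, 1, 3, 3, 1]


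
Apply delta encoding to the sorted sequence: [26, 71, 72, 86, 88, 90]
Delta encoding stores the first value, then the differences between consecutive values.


First value: 26
Deltas:
  71 - 26 = 45
  72 - 71 = 1
  86 - 72 = 14
  88 - 86 = 2
  90 - 88 = 2


Delta encoded: [26, 45, 1, 14, 2, 2]


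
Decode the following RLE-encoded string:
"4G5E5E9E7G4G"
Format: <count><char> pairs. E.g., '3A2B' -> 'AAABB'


Expanding each <count><char> pair:
  4G -> 'GGGG'
  5E -> 'EEEEE'
  5E -> 'EEEEE'
  9E -> 'EEEEEEEEE'
  7G -> 'GGGGGGG'
  4G -> 'GGGG'

Decoded = GGGGEEEEEEEEEEEEEEEEEEEGGGGGGGGGGG


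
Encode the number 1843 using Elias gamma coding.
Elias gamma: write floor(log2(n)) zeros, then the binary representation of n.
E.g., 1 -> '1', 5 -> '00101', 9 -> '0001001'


num_bits = floor(log2(1843)) + 1 = 11
leading_zeros = num_bits - 1 = 10
binary(1843) = 11100110011

Elias gamma(1843) = '0000000000' + '11100110011' = 000000000011100110011 (21 bits)


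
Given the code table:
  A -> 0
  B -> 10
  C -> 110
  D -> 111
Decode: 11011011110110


Decoding:
110 -> C
110 -> C
111 -> D
10 -> B
110 -> C


Result: CCDBC


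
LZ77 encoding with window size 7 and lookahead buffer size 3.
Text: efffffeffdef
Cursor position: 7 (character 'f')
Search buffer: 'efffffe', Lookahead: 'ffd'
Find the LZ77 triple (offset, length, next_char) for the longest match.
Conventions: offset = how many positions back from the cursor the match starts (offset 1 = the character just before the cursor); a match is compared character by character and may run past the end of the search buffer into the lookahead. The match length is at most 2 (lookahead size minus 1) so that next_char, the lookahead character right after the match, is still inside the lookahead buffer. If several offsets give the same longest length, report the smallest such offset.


Try each offset into the search buffer:
  offset=1 (pos 6, char 'e'): match length 0
  offset=2 (pos 5, char 'f'): match length 1
  offset=3 (pos 4, char 'f'): match length 2
  offset=4 (pos 3, char 'f'): match length 2
  offset=5 (pos 2, char 'f'): match length 2
  offset=6 (pos 1, char 'f'): match length 2
  offset=7 (pos 0, char 'e'): match length 0
Longest match has length 2, found at offsets 3, 4, 5, 6; take the smallest, offset 3.
next_char = character at position 7 + 2 = 9 -> 'd'

Best match: offset=3, length=2 (matching 'ff' starting at position 4)
LZ77 triple: (3, 2, 'd')


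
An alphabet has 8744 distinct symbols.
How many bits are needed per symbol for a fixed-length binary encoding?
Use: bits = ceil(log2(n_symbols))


log2(8744) = 13.0941
Bracket: 2^13 = 8192 < 8744 <= 2^14 = 16384
So ceil(log2(8744)) = 14

bits = ceil(log2(8744)) = ceil(13.0941) = 14 bits


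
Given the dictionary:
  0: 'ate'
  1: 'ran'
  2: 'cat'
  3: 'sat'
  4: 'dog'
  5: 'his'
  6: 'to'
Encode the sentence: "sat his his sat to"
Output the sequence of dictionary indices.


Look up each word in the dictionary:
  'sat' -> 3
  'his' -> 5
  'his' -> 5
  'sat' -> 3
  'to' -> 6

Encoded: [3, 5, 5, 3, 6]


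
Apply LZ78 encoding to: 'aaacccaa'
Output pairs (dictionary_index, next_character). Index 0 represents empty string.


LZ78 encoding steps:
Dictionary: {0: ''}
Step 1: w='' (idx 0), next='a' -> output (0, 'a'), add 'a' as idx 1
Step 2: w='a' (idx 1), next='a' -> output (1, 'a'), add 'aa' as idx 2
Step 3: w='' (idx 0), next='c' -> output (0, 'c'), add 'c' as idx 3
Step 4: w='c' (idx 3), next='c' -> output (3, 'c'), add 'cc' as idx 4
Step 5: w='aa' (idx 2), end of input -> output (2, '')


Encoded: [(0, 'a'), (1, 'a'), (0, 'c'), (3, 'c'), (2, '')]


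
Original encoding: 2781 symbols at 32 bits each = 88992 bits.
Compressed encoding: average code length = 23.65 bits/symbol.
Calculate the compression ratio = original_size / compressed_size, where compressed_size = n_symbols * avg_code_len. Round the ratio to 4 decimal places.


original_size = n_symbols * orig_bits = 2781 * 32 = 88992 bits
compressed_size = n_symbols * avg_code_len = 2781 * 23.65 = 65770.65 bits
ratio = original_size / compressed_size = 88992 / 65770.65 = 1.3531

Compression ratio = 1.3531


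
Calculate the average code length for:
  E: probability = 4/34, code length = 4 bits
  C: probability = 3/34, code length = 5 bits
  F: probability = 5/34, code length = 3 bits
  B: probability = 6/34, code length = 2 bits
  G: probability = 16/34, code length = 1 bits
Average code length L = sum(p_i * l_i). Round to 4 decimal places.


Weighted contributions p_i * l_i:
  E: (4/34) * 4 = 16/34
  C: (3/34) * 5 = 15/34
  F: (5/34) * 3 = 15/34
  B: (6/34) * 2 = 12/34
  G: (16/34) * 1 = 16/34
Sum = (16 + 15 + 15 + 12 + 16)/34 = 74/34

L = 74/34 = 2.1765 bits/symbol


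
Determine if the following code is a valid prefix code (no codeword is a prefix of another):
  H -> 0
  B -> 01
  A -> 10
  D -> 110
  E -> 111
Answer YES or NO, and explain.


Checking each pair (does one codeword prefix another?):
  H='0' vs B='01': prefix -- VIOLATION

NO -- this is NOT a valid prefix code. H (0) is a prefix of B (01).


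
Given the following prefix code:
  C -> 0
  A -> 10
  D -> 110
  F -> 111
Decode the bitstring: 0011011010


Decoding step by step:
Bits 0 -> C
Bits 0 -> C
Bits 110 -> D
Bits 110 -> D
Bits 10 -> A


Decoded message: CCDDA


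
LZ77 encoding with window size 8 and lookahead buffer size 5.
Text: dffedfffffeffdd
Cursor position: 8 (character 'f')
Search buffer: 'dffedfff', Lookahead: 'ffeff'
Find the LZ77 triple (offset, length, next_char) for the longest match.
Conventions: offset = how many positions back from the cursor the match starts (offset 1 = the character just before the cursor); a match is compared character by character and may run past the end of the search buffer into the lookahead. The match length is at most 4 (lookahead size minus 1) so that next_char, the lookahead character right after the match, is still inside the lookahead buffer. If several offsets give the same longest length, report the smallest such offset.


Try each offset into the search buffer:
  offset=1 (pos 7, char 'f'): match length 2
  offset=2 (pos 6, char 'f'): match length 2
  offset=3 (pos 5, char 'f'): match length 2
  offset=4 (pos 4, char 'd'): match length 0
  offset=5 (pos 3, char 'e'): match length 0
  offset=6 (pos 2, char 'f'): match length 1
  offset=7 (pos 1, char 'f'): match length 3
  offset=8 (pos 0, char 'd'): match length 0
Longest match has length 3 at offset 7.
next_char = character at position 8 + 3 = 11 -> 'f'

Best match: offset=7, length=3 (matching 'ffe' starting at position 1)
LZ77 triple: (7, 3, 'f')


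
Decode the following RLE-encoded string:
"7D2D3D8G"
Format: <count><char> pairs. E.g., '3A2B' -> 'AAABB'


Expanding each <count><char> pair:
  7D -> 'DDDDDDD'
  2D -> 'DD'
  3D -> 'DDD'
  8G -> 'GGGGGGGG'

Decoded = DDDDDDDDDDDDGGGGGGGG


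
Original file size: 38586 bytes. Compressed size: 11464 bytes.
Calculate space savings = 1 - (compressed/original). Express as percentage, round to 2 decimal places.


ratio = compressed/original = 11464/38586 = 0.297103
savings = 1 - ratio = 1 - 0.297103 = 0.702897
as a percentage: 0.702897 * 100 = 70.29%

Space savings = 1 - 11464/38586 = 70.29%


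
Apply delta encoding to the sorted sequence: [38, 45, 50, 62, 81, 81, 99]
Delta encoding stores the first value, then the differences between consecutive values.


First value: 38
Deltas:
  45 - 38 = 7
  50 - 45 = 5
  62 - 50 = 12
  81 - 62 = 19
  81 - 81 = 0
  99 - 81 = 18


Delta encoded: [38, 7, 5, 12, 19, 0, 18]


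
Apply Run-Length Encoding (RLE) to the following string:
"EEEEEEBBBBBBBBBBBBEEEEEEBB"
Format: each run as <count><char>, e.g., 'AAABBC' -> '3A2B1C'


Scanning runs left to right:
  i=0: run of 'E' x 6 -> '6E'
  i=6: run of 'B' x 12 -> '12B'
  i=18: run of 'E' x 6 -> '6E'
  i=24: run of 'B' x 2 -> '2B'

RLE = 6E12B6E2B


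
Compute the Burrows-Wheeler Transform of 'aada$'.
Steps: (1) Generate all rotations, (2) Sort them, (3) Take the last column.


Rotations (sorted):
  0: $aada -> last char: a
  1: a$aad -> last char: d
  2: aada$ -> last char: $
  3: ada$a -> last char: a
  4: da$aa -> last char: a


BWT = ad$aa


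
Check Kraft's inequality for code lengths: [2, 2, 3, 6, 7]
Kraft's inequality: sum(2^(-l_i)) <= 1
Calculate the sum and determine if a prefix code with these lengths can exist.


Sum = 2^(-2) + 2^(-2) + 2^(-3) + 2^(-6) + 2^(-7)
    = 0.25 + 0.25 + 0.125 + 0.015625 + 0.0078125
    = 83/128 = 0.6484375
Since 0.6484375 <= 1, Kraft's inequality IS satisfied.
A prefix code with these lengths CAN exist.

Kraft sum = 0.6484375. Satisfied.


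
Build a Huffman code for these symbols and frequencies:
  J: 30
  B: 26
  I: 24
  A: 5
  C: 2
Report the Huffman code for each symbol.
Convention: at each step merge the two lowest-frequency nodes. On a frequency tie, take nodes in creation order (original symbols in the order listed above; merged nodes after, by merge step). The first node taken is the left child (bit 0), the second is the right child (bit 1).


Huffman tree construction:
Step 1: Merge C(2) + A(5) = 7
Step 2: Merge (C+A)(7) + I(24) = 31
Step 3: Merge B(26) + J(30) = 56
Step 4: Merge ((C+A)+I)(31) + (B+J)(56) = 87
Read each symbol's code off the tree from the root (left child = 0, right child = 1).

Codes:
  J: 11 (length 2)
  B: 10 (length 2)
  I: 01 (length 2)
  A: 001 (length 3)
  C: 000 (length 3)
Average code length: 181/87 = 2.0805 bits/symbol


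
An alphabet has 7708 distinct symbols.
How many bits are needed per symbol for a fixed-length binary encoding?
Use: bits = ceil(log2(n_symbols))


log2(7708) = 12.9121
Bracket: 2^12 = 4096 < 7708 <= 2^13 = 8192
So ceil(log2(7708)) = 13

bits = ceil(log2(7708)) = ceil(12.9121) = 13 bits


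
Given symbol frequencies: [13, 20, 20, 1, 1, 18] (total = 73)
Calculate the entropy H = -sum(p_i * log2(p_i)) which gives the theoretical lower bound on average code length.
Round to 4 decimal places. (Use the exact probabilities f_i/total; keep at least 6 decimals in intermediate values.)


Per-symbol terms -p_i * log2(p_i) with p_i = f_i/73:
  p = 13/73 = 0.178082: log2(p) = -2.489385, -p*log2(p) = 0.443315
  p = 20/73 = 0.273973: log2(p) = -1.867896, -p*log2(p) = 0.511752
  p = 20/73 = 0.273973: log2(p) = -1.867896, -p*log2(p) = 0.511752
  p = 1/73 = 0.013699: log2(p) = -6.189825, -p*log2(p) = 0.084792
  p = 1/73 = 0.013699: log2(p) = -6.189825, -p*log2(p) = 0.084792
  p = 18/73 = 0.246575: log2(p) = -2.019900, -p*log2(p) = 0.498057
H = 0.443315 + 0.511752 + 0.511752 + 0.084792 + 0.084792 + 0.498057 = 2.134460

H = 2.1345 bits/symbol


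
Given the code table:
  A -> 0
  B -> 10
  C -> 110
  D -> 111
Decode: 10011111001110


Decoding:
10 -> B
0 -> A
111 -> D
110 -> C
0 -> A
111 -> D
0 -> A


Result: BADCADA


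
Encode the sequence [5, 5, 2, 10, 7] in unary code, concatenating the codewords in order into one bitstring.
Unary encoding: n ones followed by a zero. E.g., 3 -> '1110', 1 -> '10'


Encode each number as n ones followed by a terminating 0:
  5 -> 111110 (6 bits)
  5 -> 111110 (6 bits)
  2 -> 110 (3 bits)
  10 -> 11111111110 (11 bits)
  7 -> 11111110 (8 bits)
Total length = 6 + 6 + 3 + 11 + 8 = 34 bits.

Unary([5, 5, 2, 10, 7]) = 1111101111101101111111111011111110 (34 bits)


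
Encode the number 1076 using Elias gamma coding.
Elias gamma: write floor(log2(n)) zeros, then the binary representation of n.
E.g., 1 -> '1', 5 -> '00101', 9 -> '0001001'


num_bits = floor(log2(1076)) + 1 = 11
leading_zeros = num_bits - 1 = 10
binary(1076) = 10000110100

Elias gamma(1076) = '0000000000' + '10000110100' = 000000000010000110100 (21 bits)


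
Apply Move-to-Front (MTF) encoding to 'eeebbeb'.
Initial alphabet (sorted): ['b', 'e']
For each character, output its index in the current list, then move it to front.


MTF encoding:
'e': index 1 in ['b', 'e'] -> ['e', 'b']
'e': index 0 in ['e', 'b'] -> ['e', 'b']
'e': index 0 in ['e', 'b'] -> ['e', 'b']
'b': index 1 in ['e', 'b'] -> ['b', 'e']
'b': index 0 in ['b', 'e'] -> ['b', 'e']
'e': index 1 in ['b', 'e'] -> ['e', 'b']
'b': index 1 in ['e', 'b'] -> ['b', 'e']


Output: [1, 0, 0, 1, 0, 1, 1]


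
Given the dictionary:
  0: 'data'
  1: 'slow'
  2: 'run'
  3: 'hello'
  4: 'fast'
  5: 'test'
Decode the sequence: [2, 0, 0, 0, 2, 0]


Look up each index in the dictionary:
  2 -> 'run'
  0 -> 'data'
  0 -> 'data'
  0 -> 'data'
  2 -> 'run'
  0 -> 'data'

Decoded: "run data data data run data"


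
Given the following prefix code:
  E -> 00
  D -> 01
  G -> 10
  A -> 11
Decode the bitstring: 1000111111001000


Decoding step by step:
Bits 10 -> G
Bits 00 -> E
Bits 11 -> A
Bits 11 -> A
Bits 11 -> A
Bits 00 -> E
Bits 10 -> G
Bits 00 -> E


Decoded message: GEAAAEGE


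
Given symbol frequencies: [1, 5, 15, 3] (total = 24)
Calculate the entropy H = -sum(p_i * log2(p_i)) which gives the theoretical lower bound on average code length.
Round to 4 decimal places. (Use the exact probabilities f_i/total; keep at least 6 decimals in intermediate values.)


Per-symbol terms -p_i * log2(p_i) with p_i = f_i/24:
  p = 1/24 = 0.041667: log2(p) = -4.584963, -p*log2(p) = 0.191040
  p = 5/24 = 0.208333: log2(p) = -2.263034, -p*log2(p) = 0.471466
  p = 15/24 = 0.625000: log2(p) = -0.678072, -p*log2(p) = 0.423795
  p = 3/24 = 0.125000: log2(p) = -3.000000, -p*log2(p) = 0.375000
H = 0.191040 + 0.471466 + 0.423795 + 0.375000 = 1.461301

H = 1.4613 bits/symbol


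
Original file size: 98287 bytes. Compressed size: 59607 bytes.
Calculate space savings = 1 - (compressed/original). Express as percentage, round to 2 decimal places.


ratio = compressed/original = 59607/98287 = 0.606459
savings = 1 - ratio = 1 - 0.606459 = 0.393541
as a percentage: 0.393541 * 100 = 39.35%

Space savings = 1 - 59607/98287 = 39.35%


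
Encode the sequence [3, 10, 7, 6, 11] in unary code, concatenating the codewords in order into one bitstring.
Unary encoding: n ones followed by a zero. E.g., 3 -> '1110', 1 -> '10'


Encode each number as n ones followed by a terminating 0:
  3 -> 1110 (4 bits)
  10 -> 11111111110 (11 bits)
  7 -> 11111110 (8 bits)
  6 -> 1111110 (7 bits)
  11 -> 111111111110 (12 bits)
Total length = 4 + 11 + 8 + 7 + 12 = 42 bits.

Unary([3, 10, 7, 6, 11]) = 111011111111110111111101111110111111111110 (42 bits)


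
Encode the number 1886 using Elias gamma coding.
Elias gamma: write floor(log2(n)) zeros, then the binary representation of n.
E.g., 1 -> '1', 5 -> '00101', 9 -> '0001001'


num_bits = floor(log2(1886)) + 1 = 11
leading_zeros = num_bits - 1 = 10
binary(1886) = 11101011110

Elias gamma(1886) = '0000000000' + '11101011110' = 000000000011101011110 (21 bits)


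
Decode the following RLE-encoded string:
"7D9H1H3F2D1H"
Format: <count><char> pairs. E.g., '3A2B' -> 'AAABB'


Expanding each <count><char> pair:
  7D -> 'DDDDDDD'
  9H -> 'HHHHHHHHH'
  1H -> 'H'
  3F -> 'FFF'
  2D -> 'DD'
  1H -> 'H'

Decoded = DDDDDDDHHHHHHHHHHFFFDDH


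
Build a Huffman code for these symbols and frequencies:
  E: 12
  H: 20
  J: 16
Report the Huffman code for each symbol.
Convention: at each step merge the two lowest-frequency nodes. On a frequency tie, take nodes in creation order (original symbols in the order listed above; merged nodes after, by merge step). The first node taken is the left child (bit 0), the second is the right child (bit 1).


Huffman tree construction:
Step 1: Merge E(12) + J(16) = 28
Step 2: Merge H(20) + (E+J)(28) = 48
Read each symbol's code off the tree from the root (left child = 0, right child = 1).

Codes:
  E: 10 (length 2)
  H: 0 (length 1)
  J: 11 (length 2)
Average code length: 76/48 = 1.5833 bits/symbol


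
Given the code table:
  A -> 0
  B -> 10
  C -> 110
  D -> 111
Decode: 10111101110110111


Decoding:
10 -> B
111 -> D
10 -> B
111 -> D
0 -> A
110 -> C
111 -> D


Result: BDBDACD


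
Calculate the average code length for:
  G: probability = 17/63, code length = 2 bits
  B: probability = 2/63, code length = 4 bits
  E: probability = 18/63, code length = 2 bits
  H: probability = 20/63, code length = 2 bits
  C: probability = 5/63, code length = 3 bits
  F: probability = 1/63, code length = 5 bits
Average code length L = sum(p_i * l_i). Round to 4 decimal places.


Weighted contributions p_i * l_i:
  G: (17/63) * 2 = 34/63
  B: (2/63) * 4 = 8/63
  E: (18/63) * 2 = 36/63
  H: (20/63) * 2 = 40/63
  C: (5/63) * 3 = 15/63
  F: (1/63) * 5 = 5/63
Sum = (34 + 8 + 36 + 40 + 15 + 5)/63 = 138/63

L = 138/63 = 2.1905 bits/symbol


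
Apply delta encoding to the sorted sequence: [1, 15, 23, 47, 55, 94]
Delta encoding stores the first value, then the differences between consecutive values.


First value: 1
Deltas:
  15 - 1 = 14
  23 - 15 = 8
  47 - 23 = 24
  55 - 47 = 8
  94 - 55 = 39


Delta encoded: [1, 14, 8, 24, 8, 39]


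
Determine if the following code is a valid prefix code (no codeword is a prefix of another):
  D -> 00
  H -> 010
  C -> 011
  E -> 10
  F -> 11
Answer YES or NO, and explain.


Checking each pair (does one codeword prefix another?):
  D='00' vs H='010': no prefix
  D='00' vs C='011': no prefix
  D='00' vs E='10': no prefix
  D='00' vs F='11': no prefix
  H='010' vs D='00': no prefix
  H='010' vs C='011': no prefix
  H='010' vs E='10': no prefix
  H='010' vs F='11': no prefix
  C='011' vs D='00': no prefix
  C='011' vs H='010': no prefix
  C='011' vs E='10': no prefix
  C='011' vs F='11': no prefix
  E='10' vs D='00': no prefix
  E='10' vs H='010': no prefix
  E='10' vs C='011': no prefix
  E='10' vs F='11': no prefix
  F='11' vs D='00': no prefix
  F='11' vs H='010': no prefix
  F='11' vs C='011': no prefix
  F='11' vs E='10': no prefix
No violation found over all pairs.

YES -- this is a valid prefix code. No codeword is a prefix of any other codeword.


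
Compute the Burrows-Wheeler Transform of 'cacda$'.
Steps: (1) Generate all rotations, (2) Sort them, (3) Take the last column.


Rotations (sorted):
  0: $cacda -> last char: a
  1: a$cacd -> last char: d
  2: acda$c -> last char: c
  3: cacda$ -> last char: $
  4: cda$ca -> last char: a
  5: da$cac -> last char: c


BWT = adc$ac


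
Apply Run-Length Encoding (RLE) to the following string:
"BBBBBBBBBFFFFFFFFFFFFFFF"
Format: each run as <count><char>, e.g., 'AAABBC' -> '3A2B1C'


Scanning runs left to right:
  i=0: run of 'B' x 9 -> '9B'
  i=9: run of 'F' x 15 -> '15F'

RLE = 9B15F


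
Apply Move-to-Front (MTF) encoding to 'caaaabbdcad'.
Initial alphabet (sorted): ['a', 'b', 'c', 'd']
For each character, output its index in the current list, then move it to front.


MTF encoding:
'c': index 2 in ['a', 'b', 'c', 'd'] -> ['c', 'a', 'b', 'd']
'a': index 1 in ['c', 'a', 'b', 'd'] -> ['a', 'c', 'b', 'd']
'a': index 0 in ['a', 'c', 'b', 'd'] -> ['a', 'c', 'b', 'd']
'a': index 0 in ['a', 'c', 'b', 'd'] -> ['a', 'c', 'b', 'd']
'a': index 0 in ['a', 'c', 'b', 'd'] -> ['a', 'c', 'b', 'd']
'b': index 2 in ['a', 'c', 'b', 'd'] -> ['b', 'a', 'c', 'd']
'b': index 0 in ['b', 'a', 'c', 'd'] -> ['b', 'a', 'c', 'd']
'd': index 3 in ['b', 'a', 'c', 'd'] -> ['d', 'b', 'a', 'c']
'c': index 3 in ['d', 'b', 'a', 'c'] -> ['c', 'd', 'b', 'a']
'a': index 3 in ['c', 'd', 'b', 'a'] -> ['a', 'c', 'd', 'b']
'd': index 2 in ['a', 'c', 'd', 'b'] -> ['d', 'a', 'c', 'b']


Output: [2, 1, 0, 0, 0, 2, 0, 3, 3, 3, 2]


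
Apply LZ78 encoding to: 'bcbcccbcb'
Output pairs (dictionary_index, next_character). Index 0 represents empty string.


LZ78 encoding steps:
Dictionary: {0: ''}
Step 1: w='' (idx 0), next='b' -> output (0, 'b'), add 'b' as idx 1
Step 2: w='' (idx 0), next='c' -> output (0, 'c'), add 'c' as idx 2
Step 3: w='b' (idx 1), next='c' -> output (1, 'c'), add 'bc' as idx 3
Step 4: w='c' (idx 2), next='c' -> output (2, 'c'), add 'cc' as idx 4
Step 5: w='bc' (idx 3), next='b' -> output (3, 'b'), add 'bcb' as idx 5


Encoded: [(0, 'b'), (0, 'c'), (1, 'c'), (2, 'c'), (3, 'b')]


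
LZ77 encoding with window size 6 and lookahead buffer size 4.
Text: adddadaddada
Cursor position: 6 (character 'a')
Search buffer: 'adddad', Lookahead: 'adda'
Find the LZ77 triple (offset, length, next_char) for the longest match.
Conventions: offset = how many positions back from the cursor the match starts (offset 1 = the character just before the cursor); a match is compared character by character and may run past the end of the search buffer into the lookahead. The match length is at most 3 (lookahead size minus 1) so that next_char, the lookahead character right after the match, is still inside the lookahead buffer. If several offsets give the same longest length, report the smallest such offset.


Try each offset into the search buffer:
  offset=1 (pos 5, char 'd'): match length 0
  offset=2 (pos 4, char 'a'): match length 2
  offset=3 (pos 3, char 'd'): match length 0
  offset=4 (pos 2, char 'd'): match length 0
  offset=5 (pos 1, char 'd'): match length 0
  offset=6 (pos 0, char 'a'): match length 3
Longest match has length 3 at offset 6.
next_char = character at position 6 + 3 = 9 -> 'a'

Best match: offset=6, length=3 (matching 'add' starting at position 0)
LZ77 triple: (6, 3, 'a')


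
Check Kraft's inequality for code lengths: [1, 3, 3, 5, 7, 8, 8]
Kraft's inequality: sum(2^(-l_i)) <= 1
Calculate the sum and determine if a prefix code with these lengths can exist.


Sum = 2^(-1) + 2^(-3) + 2^(-3) + 2^(-5) + 2^(-7) + 2^(-8) + 2^(-8)
    = 0.5 + 0.125 + 0.125 + 0.03125 + 0.0078125 + 0.00390625 + 0.00390625
    = 204/256 = 0.796875
Since 0.796875 <= 1, Kraft's inequality IS satisfied.
A prefix code with these lengths CAN exist.

Kraft sum = 0.796875. Satisfied.


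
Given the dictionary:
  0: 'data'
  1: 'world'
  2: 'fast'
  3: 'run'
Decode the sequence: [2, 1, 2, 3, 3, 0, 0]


Look up each index in the dictionary:
  2 -> 'fast'
  1 -> 'world'
  2 -> 'fast'
  3 -> 'run'
  3 -> 'run'
  0 -> 'data'
  0 -> 'data'

Decoded: "fast world fast run run data data"


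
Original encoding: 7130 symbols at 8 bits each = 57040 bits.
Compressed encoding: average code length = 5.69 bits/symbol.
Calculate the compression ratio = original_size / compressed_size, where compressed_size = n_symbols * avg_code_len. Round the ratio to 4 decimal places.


original_size = n_symbols * orig_bits = 7130 * 8 = 57040 bits
compressed_size = n_symbols * avg_code_len = 7130 * 5.69 = 40569.7 bits
ratio = original_size / compressed_size = 57040 / 40569.7 = 1.406

Compression ratio = 1.406


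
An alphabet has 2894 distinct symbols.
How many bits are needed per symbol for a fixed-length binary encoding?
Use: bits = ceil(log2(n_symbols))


log2(2894) = 11.4988
Bracket: 2^11 = 2048 < 2894 <= 2^12 = 4096
So ceil(log2(2894)) = 12

bits = ceil(log2(2894)) = ceil(11.4988) = 12 bits


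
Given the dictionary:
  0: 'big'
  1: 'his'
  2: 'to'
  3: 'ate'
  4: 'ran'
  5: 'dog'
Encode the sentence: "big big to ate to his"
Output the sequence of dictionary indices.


Look up each word in the dictionary:
  'big' -> 0
  'big' -> 0
  'to' -> 2
  'ate' -> 3
  'to' -> 2
  'his' -> 1

Encoded: [0, 0, 2, 3, 2, 1]


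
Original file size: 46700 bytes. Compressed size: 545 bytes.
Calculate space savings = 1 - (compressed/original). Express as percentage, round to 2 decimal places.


ratio = compressed/original = 545/46700 = 0.01167
savings = 1 - ratio = 1 - 0.01167 = 0.98833
as a percentage: 0.98833 * 100 = 98.83%

Space savings = 1 - 545/46700 = 98.83%


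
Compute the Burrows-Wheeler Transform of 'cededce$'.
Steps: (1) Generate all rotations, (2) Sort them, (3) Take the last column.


Rotations (sorted):
  0: $cededce -> last char: e
  1: ce$ceded -> last char: d
  2: cededce$ -> last char: $
  3: dce$cede -> last char: e
  4: dedce$ce -> last char: e
  5: e$cededc -> last char: c
  6: edce$ced -> last char: d
  7: ededce$c -> last char: c


BWT = ed$eecdc


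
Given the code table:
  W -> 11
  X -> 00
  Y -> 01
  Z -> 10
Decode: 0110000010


Decoding:
01 -> Y
10 -> Z
00 -> X
00 -> X
10 -> Z


Result: YZXXZ


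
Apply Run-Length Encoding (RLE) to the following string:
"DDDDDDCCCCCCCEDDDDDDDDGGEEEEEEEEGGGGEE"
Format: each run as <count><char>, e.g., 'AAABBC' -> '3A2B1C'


Scanning runs left to right:
  i=0: run of 'D' x 6 -> '6D'
  i=6: run of 'C' x 7 -> '7C'
  i=13: run of 'E' x 1 -> '1E'
  i=14: run of 'D' x 8 -> '8D'
  i=22: run of 'G' x 2 -> '2G'
  i=24: run of 'E' x 8 -> '8E'
  i=32: run of 'G' x 4 -> '4G'
  i=36: run of 'E' x 2 -> '2E'

RLE = 6D7C1E8D2G8E4G2E


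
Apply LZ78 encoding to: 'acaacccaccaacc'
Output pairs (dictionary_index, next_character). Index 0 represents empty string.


LZ78 encoding steps:
Dictionary: {0: ''}
Step 1: w='' (idx 0), next='a' -> output (0, 'a'), add 'a' as idx 1
Step 2: w='' (idx 0), next='c' -> output (0, 'c'), add 'c' as idx 2
Step 3: w='a' (idx 1), next='a' -> output (1, 'a'), add 'aa' as idx 3
Step 4: w='c' (idx 2), next='c' -> output (2, 'c'), add 'cc' as idx 4
Step 5: w='c' (idx 2), next='a' -> output (2, 'a'), add 'ca' as idx 5
Step 6: w='cc' (idx 4), next='a' -> output (4, 'a'), add 'cca' as idx 6
Step 7: w='a' (idx 1), next='c' -> output (1, 'c'), add 'ac' as idx 7
Step 8: w='c' (idx 2), end of input -> output (2, '')


Encoded: [(0, 'a'), (0, 'c'), (1, 'a'), (2, 'c'), (2, 'a'), (4, 'a'), (1, 'c'), (2, '')]


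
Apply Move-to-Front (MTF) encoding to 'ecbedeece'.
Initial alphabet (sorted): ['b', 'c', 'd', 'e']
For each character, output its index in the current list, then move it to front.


MTF encoding:
'e': index 3 in ['b', 'c', 'd', 'e'] -> ['e', 'b', 'c', 'd']
'c': index 2 in ['e', 'b', 'c', 'd'] -> ['c', 'e', 'b', 'd']
'b': index 2 in ['c', 'e', 'b', 'd'] -> ['b', 'c', 'e', 'd']
'e': index 2 in ['b', 'c', 'e', 'd'] -> ['e', 'b', 'c', 'd']
'd': index 3 in ['e', 'b', 'c', 'd'] -> ['d', 'e', 'b', 'c']
'e': index 1 in ['d', 'e', 'b', 'c'] -> ['e', 'd', 'b', 'c']
'e': index 0 in ['e', 'd', 'b', 'c'] -> ['e', 'd', 'b', 'c']
'c': index 3 in ['e', 'd', 'b', 'c'] -> ['c', 'e', 'd', 'b']
'e': index 1 in ['c', 'e', 'd', 'b'] -> ['e', 'c', 'd', 'b']


Output: [3, 2, 2, 2, 3, 1, 0, 3, 1]


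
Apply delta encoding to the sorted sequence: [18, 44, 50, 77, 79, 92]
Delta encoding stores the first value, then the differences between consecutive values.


First value: 18
Deltas:
  44 - 18 = 26
  50 - 44 = 6
  77 - 50 = 27
  79 - 77 = 2
  92 - 79 = 13


Delta encoded: [18, 26, 6, 27, 2, 13]


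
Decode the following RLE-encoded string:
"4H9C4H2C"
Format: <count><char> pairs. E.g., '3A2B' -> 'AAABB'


Expanding each <count><char> pair:
  4H -> 'HHHH'
  9C -> 'CCCCCCCCC'
  4H -> 'HHHH'
  2C -> 'CC'

Decoded = HHHHCCCCCCCCCHHHHCC


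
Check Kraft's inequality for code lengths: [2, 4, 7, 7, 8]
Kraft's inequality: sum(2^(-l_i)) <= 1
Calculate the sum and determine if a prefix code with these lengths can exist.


Sum = 2^(-2) + 2^(-4) + 2^(-7) + 2^(-7) + 2^(-8)
    = 0.25 + 0.0625 + 0.0078125 + 0.0078125 + 0.00390625
    = 85/256 = 0.33203125
Since 0.33203125 <= 1, Kraft's inequality IS satisfied.
A prefix code with these lengths CAN exist.

Kraft sum = 0.33203125. Satisfied.


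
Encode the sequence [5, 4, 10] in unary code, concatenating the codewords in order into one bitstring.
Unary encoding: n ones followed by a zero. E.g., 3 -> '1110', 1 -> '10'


Encode each number as n ones followed by a terminating 0:
  5 -> 111110 (6 bits)
  4 -> 11110 (5 bits)
  10 -> 11111111110 (11 bits)
Total length = 6 + 5 + 11 = 22 bits.

Unary([5, 4, 10]) = 1111101111011111111110 (22 bits)


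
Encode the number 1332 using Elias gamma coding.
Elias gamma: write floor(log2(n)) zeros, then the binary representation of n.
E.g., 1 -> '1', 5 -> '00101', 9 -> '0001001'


num_bits = floor(log2(1332)) + 1 = 11
leading_zeros = num_bits - 1 = 10
binary(1332) = 10100110100

Elias gamma(1332) = '0000000000' + '10100110100' = 000000000010100110100 (21 bits)


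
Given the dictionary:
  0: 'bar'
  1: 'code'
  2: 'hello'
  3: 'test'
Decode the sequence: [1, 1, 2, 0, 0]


Look up each index in the dictionary:
  1 -> 'code'
  1 -> 'code'
  2 -> 'hello'
  0 -> 'bar'
  0 -> 'bar'

Decoded: "code code hello bar bar"


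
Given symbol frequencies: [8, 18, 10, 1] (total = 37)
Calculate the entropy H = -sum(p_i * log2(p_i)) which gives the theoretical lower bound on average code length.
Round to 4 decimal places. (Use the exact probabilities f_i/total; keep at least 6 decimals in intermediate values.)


Per-symbol terms -p_i * log2(p_i) with p_i = f_i/37:
  p = 8/37 = 0.216216: log2(p) = -2.209453, -p*log2(p) = 0.477720
  p = 18/37 = 0.486486: log2(p) = -1.039528, -p*log2(p) = 0.505717
  p = 10/37 = 0.270270: log2(p) = -1.887525, -p*log2(p) = 0.510142
  p = 1/37 = 0.027027: log2(p) = -5.209453, -p*log2(p) = 0.140796
H = 0.477720 + 0.505717 + 0.510142 + 0.140796 = 1.634375

H = 1.6344 bits/symbol


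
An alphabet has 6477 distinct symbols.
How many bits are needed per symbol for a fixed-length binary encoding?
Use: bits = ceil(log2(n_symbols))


log2(6477) = 12.6611
Bracket: 2^12 = 4096 < 6477 <= 2^13 = 8192
So ceil(log2(6477)) = 13

bits = ceil(log2(6477)) = ceil(12.6611) = 13 bits


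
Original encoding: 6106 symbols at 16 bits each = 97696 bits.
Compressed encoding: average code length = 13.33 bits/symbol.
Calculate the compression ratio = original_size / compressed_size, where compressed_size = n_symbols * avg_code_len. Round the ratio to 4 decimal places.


original_size = n_symbols * orig_bits = 6106 * 16 = 97696 bits
compressed_size = n_symbols * avg_code_len = 6106 * 13.33 = 81392.98 bits
ratio = original_size / compressed_size = 97696 / 81392.98 = 1.2003

Compression ratio = 1.2003


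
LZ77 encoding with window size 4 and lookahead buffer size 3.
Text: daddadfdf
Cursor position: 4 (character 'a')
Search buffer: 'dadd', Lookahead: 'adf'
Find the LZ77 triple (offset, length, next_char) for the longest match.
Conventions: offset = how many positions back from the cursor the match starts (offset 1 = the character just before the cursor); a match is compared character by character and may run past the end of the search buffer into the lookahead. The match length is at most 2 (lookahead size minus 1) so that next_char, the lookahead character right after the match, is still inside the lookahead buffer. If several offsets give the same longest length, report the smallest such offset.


Try each offset into the search buffer:
  offset=1 (pos 3, char 'd'): match length 0
  offset=2 (pos 2, char 'd'): match length 0
  offset=3 (pos 1, char 'a'): match length 2
  offset=4 (pos 0, char 'd'): match length 0
Longest match has length 2 at offset 3.
next_char = character at position 4 + 2 = 6 -> 'f'

Best match: offset=3, length=2 (matching 'ad' starting at position 1)
LZ77 triple: (3, 2, 'f')


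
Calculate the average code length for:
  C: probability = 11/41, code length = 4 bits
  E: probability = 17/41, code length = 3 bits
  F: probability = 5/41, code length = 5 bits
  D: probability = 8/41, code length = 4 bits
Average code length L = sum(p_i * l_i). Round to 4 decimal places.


Weighted contributions p_i * l_i:
  C: (11/41) * 4 = 44/41
  E: (17/41) * 3 = 51/41
  F: (5/41) * 5 = 25/41
  D: (8/41) * 4 = 32/41
Sum = (44 + 51 + 25 + 32)/41 = 152/41

L = 152/41 = 3.7073 bits/symbol


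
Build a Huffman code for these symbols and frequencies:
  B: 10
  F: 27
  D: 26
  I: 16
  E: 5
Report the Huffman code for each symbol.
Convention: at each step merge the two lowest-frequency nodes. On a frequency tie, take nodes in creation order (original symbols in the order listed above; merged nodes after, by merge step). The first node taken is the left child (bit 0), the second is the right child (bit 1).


Huffman tree construction:
Step 1: Merge E(5) + B(10) = 15
Step 2: Merge (E+B)(15) + I(16) = 31
Step 3: Merge D(26) + F(27) = 53
Step 4: Merge ((E+B)+I)(31) + (D+F)(53) = 84
Read each symbol's code off the tree from the root (left child = 0, right child = 1).

Codes:
  B: 001 (length 3)
  F: 11 (length 2)
  D: 10 (length 2)
  I: 01 (length 2)
  E: 000 (length 3)
Average code length: 183/84 = 2.1786 bits/symbol
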